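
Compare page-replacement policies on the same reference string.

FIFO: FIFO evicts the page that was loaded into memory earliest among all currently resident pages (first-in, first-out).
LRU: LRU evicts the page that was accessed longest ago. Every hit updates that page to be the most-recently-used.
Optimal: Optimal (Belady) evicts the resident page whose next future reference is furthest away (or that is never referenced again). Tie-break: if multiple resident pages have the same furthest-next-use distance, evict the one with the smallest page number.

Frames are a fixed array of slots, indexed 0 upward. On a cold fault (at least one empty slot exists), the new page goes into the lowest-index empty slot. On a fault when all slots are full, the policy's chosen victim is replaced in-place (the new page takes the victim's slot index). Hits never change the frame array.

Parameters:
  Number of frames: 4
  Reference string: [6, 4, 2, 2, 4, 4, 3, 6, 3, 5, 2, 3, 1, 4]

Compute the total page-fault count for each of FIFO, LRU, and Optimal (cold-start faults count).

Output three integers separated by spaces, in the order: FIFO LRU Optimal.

Answer: 7 8 6

Derivation:
--- FIFO ---
  step 0: ref 6 -> FAULT, frames=[6,-,-,-] (faults so far: 1)
  step 1: ref 4 -> FAULT, frames=[6,4,-,-] (faults so far: 2)
  step 2: ref 2 -> FAULT, frames=[6,4,2,-] (faults so far: 3)
  step 3: ref 2 -> HIT, frames=[6,4,2,-] (faults so far: 3)
  step 4: ref 4 -> HIT, frames=[6,4,2,-] (faults so far: 3)
  step 5: ref 4 -> HIT, frames=[6,4,2,-] (faults so far: 3)
  step 6: ref 3 -> FAULT, frames=[6,4,2,3] (faults so far: 4)
  step 7: ref 6 -> HIT, frames=[6,4,2,3] (faults so far: 4)
  step 8: ref 3 -> HIT, frames=[6,4,2,3] (faults so far: 4)
  step 9: ref 5 -> FAULT, evict 6, frames=[5,4,2,3] (faults so far: 5)
  step 10: ref 2 -> HIT, frames=[5,4,2,3] (faults so far: 5)
  step 11: ref 3 -> HIT, frames=[5,4,2,3] (faults so far: 5)
  step 12: ref 1 -> FAULT, evict 4, frames=[5,1,2,3] (faults so far: 6)
  step 13: ref 4 -> FAULT, evict 2, frames=[5,1,4,3] (faults so far: 7)
  FIFO total faults: 7
--- LRU ---
  step 0: ref 6 -> FAULT, frames=[6,-,-,-] (faults so far: 1)
  step 1: ref 4 -> FAULT, frames=[6,4,-,-] (faults so far: 2)
  step 2: ref 2 -> FAULT, frames=[6,4,2,-] (faults so far: 3)
  step 3: ref 2 -> HIT, frames=[6,4,2,-] (faults so far: 3)
  step 4: ref 4 -> HIT, frames=[6,4,2,-] (faults so far: 3)
  step 5: ref 4 -> HIT, frames=[6,4,2,-] (faults so far: 3)
  step 6: ref 3 -> FAULT, frames=[6,4,2,3] (faults so far: 4)
  step 7: ref 6 -> HIT, frames=[6,4,2,3] (faults so far: 4)
  step 8: ref 3 -> HIT, frames=[6,4,2,3] (faults so far: 4)
  step 9: ref 5 -> FAULT, evict 2, frames=[6,4,5,3] (faults so far: 5)
  step 10: ref 2 -> FAULT, evict 4, frames=[6,2,5,3] (faults so far: 6)
  step 11: ref 3 -> HIT, frames=[6,2,5,3] (faults so far: 6)
  step 12: ref 1 -> FAULT, evict 6, frames=[1,2,5,3] (faults so far: 7)
  step 13: ref 4 -> FAULT, evict 5, frames=[1,2,4,3] (faults so far: 8)
  LRU total faults: 8
--- Optimal ---
  step 0: ref 6 -> FAULT, frames=[6,-,-,-] (faults so far: 1)
  step 1: ref 4 -> FAULT, frames=[6,4,-,-] (faults so far: 2)
  step 2: ref 2 -> FAULT, frames=[6,4,2,-] (faults so far: 3)
  step 3: ref 2 -> HIT, frames=[6,4,2,-] (faults so far: 3)
  step 4: ref 4 -> HIT, frames=[6,4,2,-] (faults so far: 3)
  step 5: ref 4 -> HIT, frames=[6,4,2,-] (faults so far: 3)
  step 6: ref 3 -> FAULT, frames=[6,4,2,3] (faults so far: 4)
  step 7: ref 6 -> HIT, frames=[6,4,2,3] (faults so far: 4)
  step 8: ref 3 -> HIT, frames=[6,4,2,3] (faults so far: 4)
  step 9: ref 5 -> FAULT, evict 6, frames=[5,4,2,3] (faults so far: 5)
  step 10: ref 2 -> HIT, frames=[5,4,2,3] (faults so far: 5)
  step 11: ref 3 -> HIT, frames=[5,4,2,3] (faults so far: 5)
  step 12: ref 1 -> FAULT, evict 2, frames=[5,4,1,3] (faults so far: 6)
  step 13: ref 4 -> HIT, frames=[5,4,1,3] (faults so far: 6)
  Optimal total faults: 6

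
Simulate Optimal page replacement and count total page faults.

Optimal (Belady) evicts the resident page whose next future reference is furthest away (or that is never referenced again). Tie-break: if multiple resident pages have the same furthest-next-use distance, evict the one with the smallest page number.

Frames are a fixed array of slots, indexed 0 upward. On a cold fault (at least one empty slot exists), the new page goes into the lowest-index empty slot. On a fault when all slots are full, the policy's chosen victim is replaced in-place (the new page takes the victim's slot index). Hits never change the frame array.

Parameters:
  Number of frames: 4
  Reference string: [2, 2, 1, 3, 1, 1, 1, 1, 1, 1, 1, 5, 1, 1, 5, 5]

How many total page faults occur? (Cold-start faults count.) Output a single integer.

Step 0: ref 2 → FAULT, frames=[2,-,-,-]
Step 1: ref 2 → HIT, frames=[2,-,-,-]
Step 2: ref 1 → FAULT, frames=[2,1,-,-]
Step 3: ref 3 → FAULT, frames=[2,1,3,-]
Step 4: ref 1 → HIT, frames=[2,1,3,-]
Step 5: ref 1 → HIT, frames=[2,1,3,-]
Step 6: ref 1 → HIT, frames=[2,1,3,-]
Step 7: ref 1 → HIT, frames=[2,1,3,-]
Step 8: ref 1 → HIT, frames=[2,1,3,-]
Step 9: ref 1 → HIT, frames=[2,1,3,-]
Step 10: ref 1 → HIT, frames=[2,1,3,-]
Step 11: ref 5 → FAULT, frames=[2,1,3,5]
Step 12: ref 1 → HIT, frames=[2,1,3,5]
Step 13: ref 1 → HIT, frames=[2,1,3,5]
Step 14: ref 5 → HIT, frames=[2,1,3,5]
Step 15: ref 5 → HIT, frames=[2,1,3,5]
Total faults: 4

Answer: 4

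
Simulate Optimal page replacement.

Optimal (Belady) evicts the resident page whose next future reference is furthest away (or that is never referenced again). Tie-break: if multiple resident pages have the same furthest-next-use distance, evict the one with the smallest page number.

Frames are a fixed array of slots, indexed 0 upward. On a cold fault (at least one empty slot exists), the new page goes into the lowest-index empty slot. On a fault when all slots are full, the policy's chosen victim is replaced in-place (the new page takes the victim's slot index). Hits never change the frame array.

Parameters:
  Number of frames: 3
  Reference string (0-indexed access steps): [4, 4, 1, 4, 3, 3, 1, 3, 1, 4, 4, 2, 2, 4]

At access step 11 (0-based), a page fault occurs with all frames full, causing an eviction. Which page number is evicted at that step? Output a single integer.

Answer: 1

Derivation:
Step 0: ref 4 -> FAULT, frames=[4,-,-]
Step 1: ref 4 -> HIT, frames=[4,-,-]
Step 2: ref 1 -> FAULT, frames=[4,1,-]
Step 3: ref 4 -> HIT, frames=[4,1,-]
Step 4: ref 3 -> FAULT, frames=[4,1,3]
Step 5: ref 3 -> HIT, frames=[4,1,3]
Step 6: ref 1 -> HIT, frames=[4,1,3]
Step 7: ref 3 -> HIT, frames=[4,1,3]
Step 8: ref 1 -> HIT, frames=[4,1,3]
Step 9: ref 4 -> HIT, frames=[4,1,3]
Step 10: ref 4 -> HIT, frames=[4,1,3]
Step 11: ref 2 -> FAULT, evict 1, frames=[4,2,3]
At step 11: evicted page 1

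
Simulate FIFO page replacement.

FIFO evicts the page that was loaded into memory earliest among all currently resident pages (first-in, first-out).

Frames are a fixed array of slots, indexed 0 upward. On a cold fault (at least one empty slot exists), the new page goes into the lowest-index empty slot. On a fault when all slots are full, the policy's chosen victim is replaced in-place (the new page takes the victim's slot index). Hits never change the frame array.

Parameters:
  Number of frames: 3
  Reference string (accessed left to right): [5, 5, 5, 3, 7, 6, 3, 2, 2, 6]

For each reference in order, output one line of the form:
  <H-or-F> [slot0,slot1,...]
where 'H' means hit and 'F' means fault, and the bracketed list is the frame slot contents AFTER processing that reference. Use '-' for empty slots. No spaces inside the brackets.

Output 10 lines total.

F [5,-,-]
H [5,-,-]
H [5,-,-]
F [5,3,-]
F [5,3,7]
F [6,3,7]
H [6,3,7]
F [6,2,7]
H [6,2,7]
H [6,2,7]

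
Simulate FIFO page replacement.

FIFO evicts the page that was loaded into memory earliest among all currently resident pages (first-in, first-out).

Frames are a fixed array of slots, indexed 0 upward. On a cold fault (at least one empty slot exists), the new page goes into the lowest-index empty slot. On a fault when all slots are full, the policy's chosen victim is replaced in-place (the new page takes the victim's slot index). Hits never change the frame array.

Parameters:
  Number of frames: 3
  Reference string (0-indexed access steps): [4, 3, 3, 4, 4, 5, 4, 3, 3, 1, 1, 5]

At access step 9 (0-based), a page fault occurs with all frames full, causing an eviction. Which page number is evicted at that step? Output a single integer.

Answer: 4

Derivation:
Step 0: ref 4 -> FAULT, frames=[4,-,-]
Step 1: ref 3 -> FAULT, frames=[4,3,-]
Step 2: ref 3 -> HIT, frames=[4,3,-]
Step 3: ref 4 -> HIT, frames=[4,3,-]
Step 4: ref 4 -> HIT, frames=[4,3,-]
Step 5: ref 5 -> FAULT, frames=[4,3,5]
Step 6: ref 4 -> HIT, frames=[4,3,5]
Step 7: ref 3 -> HIT, frames=[4,3,5]
Step 8: ref 3 -> HIT, frames=[4,3,5]
Step 9: ref 1 -> FAULT, evict 4, frames=[1,3,5]
At step 9: evicted page 4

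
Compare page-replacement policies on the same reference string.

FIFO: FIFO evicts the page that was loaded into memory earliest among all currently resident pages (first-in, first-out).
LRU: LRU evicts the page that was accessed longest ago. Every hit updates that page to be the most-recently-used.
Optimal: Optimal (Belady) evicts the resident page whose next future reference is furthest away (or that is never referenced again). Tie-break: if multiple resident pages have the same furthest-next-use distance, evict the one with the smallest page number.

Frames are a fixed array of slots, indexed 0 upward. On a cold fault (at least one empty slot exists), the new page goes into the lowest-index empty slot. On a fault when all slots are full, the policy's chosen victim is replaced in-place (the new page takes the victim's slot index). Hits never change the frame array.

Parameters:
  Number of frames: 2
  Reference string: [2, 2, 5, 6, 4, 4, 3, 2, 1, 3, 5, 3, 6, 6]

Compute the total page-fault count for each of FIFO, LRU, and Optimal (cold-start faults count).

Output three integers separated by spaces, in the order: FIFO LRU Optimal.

--- FIFO ---
  step 0: ref 2 -> FAULT, frames=[2,-] (faults so far: 1)
  step 1: ref 2 -> HIT, frames=[2,-] (faults so far: 1)
  step 2: ref 5 -> FAULT, frames=[2,5] (faults so far: 2)
  step 3: ref 6 -> FAULT, evict 2, frames=[6,5] (faults so far: 3)
  step 4: ref 4 -> FAULT, evict 5, frames=[6,4] (faults so far: 4)
  step 5: ref 4 -> HIT, frames=[6,4] (faults so far: 4)
  step 6: ref 3 -> FAULT, evict 6, frames=[3,4] (faults so far: 5)
  step 7: ref 2 -> FAULT, evict 4, frames=[3,2] (faults so far: 6)
  step 8: ref 1 -> FAULT, evict 3, frames=[1,2] (faults so far: 7)
  step 9: ref 3 -> FAULT, evict 2, frames=[1,3] (faults so far: 8)
  step 10: ref 5 -> FAULT, evict 1, frames=[5,3] (faults so far: 9)
  step 11: ref 3 -> HIT, frames=[5,3] (faults so far: 9)
  step 12: ref 6 -> FAULT, evict 3, frames=[5,6] (faults so far: 10)
  step 13: ref 6 -> HIT, frames=[5,6] (faults so far: 10)
  FIFO total faults: 10
--- LRU ---
  step 0: ref 2 -> FAULT, frames=[2,-] (faults so far: 1)
  step 1: ref 2 -> HIT, frames=[2,-] (faults so far: 1)
  step 2: ref 5 -> FAULT, frames=[2,5] (faults so far: 2)
  step 3: ref 6 -> FAULT, evict 2, frames=[6,5] (faults so far: 3)
  step 4: ref 4 -> FAULT, evict 5, frames=[6,4] (faults so far: 4)
  step 5: ref 4 -> HIT, frames=[6,4] (faults so far: 4)
  step 6: ref 3 -> FAULT, evict 6, frames=[3,4] (faults so far: 5)
  step 7: ref 2 -> FAULT, evict 4, frames=[3,2] (faults so far: 6)
  step 8: ref 1 -> FAULT, evict 3, frames=[1,2] (faults so far: 7)
  step 9: ref 3 -> FAULT, evict 2, frames=[1,3] (faults so far: 8)
  step 10: ref 5 -> FAULT, evict 1, frames=[5,3] (faults so far: 9)
  step 11: ref 3 -> HIT, frames=[5,3] (faults so far: 9)
  step 12: ref 6 -> FAULT, evict 5, frames=[6,3] (faults so far: 10)
  step 13: ref 6 -> HIT, frames=[6,3] (faults so far: 10)
  LRU total faults: 10
--- Optimal ---
  step 0: ref 2 -> FAULT, frames=[2,-] (faults so far: 1)
  step 1: ref 2 -> HIT, frames=[2,-] (faults so far: 1)
  step 2: ref 5 -> FAULT, frames=[2,5] (faults so far: 2)
  step 3: ref 6 -> FAULT, evict 5, frames=[2,6] (faults so far: 3)
  step 4: ref 4 -> FAULT, evict 6, frames=[2,4] (faults so far: 4)
  step 5: ref 4 -> HIT, frames=[2,4] (faults so far: 4)
  step 6: ref 3 -> FAULT, evict 4, frames=[2,3] (faults so far: 5)
  step 7: ref 2 -> HIT, frames=[2,3] (faults so far: 5)
  step 8: ref 1 -> FAULT, evict 2, frames=[1,3] (faults so far: 6)
  step 9: ref 3 -> HIT, frames=[1,3] (faults so far: 6)
  step 10: ref 5 -> FAULT, evict 1, frames=[5,3] (faults so far: 7)
  step 11: ref 3 -> HIT, frames=[5,3] (faults so far: 7)
  step 12: ref 6 -> FAULT, evict 3, frames=[5,6] (faults so far: 8)
  step 13: ref 6 -> HIT, frames=[5,6] (faults so far: 8)
  Optimal total faults: 8

Answer: 10 10 8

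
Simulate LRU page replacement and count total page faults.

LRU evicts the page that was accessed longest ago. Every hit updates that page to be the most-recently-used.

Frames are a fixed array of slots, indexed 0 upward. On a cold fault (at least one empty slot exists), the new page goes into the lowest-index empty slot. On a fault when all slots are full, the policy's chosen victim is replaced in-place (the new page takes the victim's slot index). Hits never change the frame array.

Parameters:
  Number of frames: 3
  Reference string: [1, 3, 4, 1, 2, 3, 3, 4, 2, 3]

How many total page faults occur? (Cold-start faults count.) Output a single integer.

Step 0: ref 1 → FAULT, frames=[1,-,-]
Step 1: ref 3 → FAULT, frames=[1,3,-]
Step 2: ref 4 → FAULT, frames=[1,3,4]
Step 3: ref 1 → HIT, frames=[1,3,4]
Step 4: ref 2 → FAULT (evict 3), frames=[1,2,4]
Step 5: ref 3 → FAULT (evict 4), frames=[1,2,3]
Step 6: ref 3 → HIT, frames=[1,2,3]
Step 7: ref 4 → FAULT (evict 1), frames=[4,2,3]
Step 8: ref 2 → HIT, frames=[4,2,3]
Step 9: ref 3 → HIT, frames=[4,2,3]
Total faults: 6

Answer: 6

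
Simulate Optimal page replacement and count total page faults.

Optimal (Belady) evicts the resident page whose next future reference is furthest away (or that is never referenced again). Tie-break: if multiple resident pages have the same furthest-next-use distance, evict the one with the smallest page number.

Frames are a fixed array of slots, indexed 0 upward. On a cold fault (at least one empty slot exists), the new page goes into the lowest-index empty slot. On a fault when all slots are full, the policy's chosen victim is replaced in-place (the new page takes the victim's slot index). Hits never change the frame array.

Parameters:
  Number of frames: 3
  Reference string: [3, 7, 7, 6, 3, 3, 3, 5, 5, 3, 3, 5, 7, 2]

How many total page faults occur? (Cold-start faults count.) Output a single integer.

Answer: 5

Derivation:
Step 0: ref 3 → FAULT, frames=[3,-,-]
Step 1: ref 7 → FAULT, frames=[3,7,-]
Step 2: ref 7 → HIT, frames=[3,7,-]
Step 3: ref 6 → FAULT, frames=[3,7,6]
Step 4: ref 3 → HIT, frames=[3,7,6]
Step 5: ref 3 → HIT, frames=[3,7,6]
Step 6: ref 3 → HIT, frames=[3,7,6]
Step 7: ref 5 → FAULT (evict 6), frames=[3,7,5]
Step 8: ref 5 → HIT, frames=[3,7,5]
Step 9: ref 3 → HIT, frames=[3,7,5]
Step 10: ref 3 → HIT, frames=[3,7,5]
Step 11: ref 5 → HIT, frames=[3,7,5]
Step 12: ref 7 → HIT, frames=[3,7,5]
Step 13: ref 2 → FAULT (evict 3), frames=[2,7,5]
Total faults: 5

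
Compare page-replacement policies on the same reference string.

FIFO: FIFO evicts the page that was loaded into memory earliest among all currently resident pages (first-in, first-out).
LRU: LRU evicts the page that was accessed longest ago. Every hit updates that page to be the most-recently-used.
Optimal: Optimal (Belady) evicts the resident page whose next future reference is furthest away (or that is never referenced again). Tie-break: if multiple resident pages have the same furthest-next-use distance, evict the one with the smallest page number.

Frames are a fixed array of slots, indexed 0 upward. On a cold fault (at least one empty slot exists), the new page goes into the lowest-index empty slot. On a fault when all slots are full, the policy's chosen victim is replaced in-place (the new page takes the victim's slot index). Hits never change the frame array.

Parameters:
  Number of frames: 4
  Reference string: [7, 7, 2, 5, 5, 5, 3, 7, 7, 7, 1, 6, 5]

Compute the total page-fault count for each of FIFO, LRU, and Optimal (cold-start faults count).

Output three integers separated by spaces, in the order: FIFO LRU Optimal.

Answer: 6 7 6

Derivation:
--- FIFO ---
  step 0: ref 7 -> FAULT, frames=[7,-,-,-] (faults so far: 1)
  step 1: ref 7 -> HIT, frames=[7,-,-,-] (faults so far: 1)
  step 2: ref 2 -> FAULT, frames=[7,2,-,-] (faults so far: 2)
  step 3: ref 5 -> FAULT, frames=[7,2,5,-] (faults so far: 3)
  step 4: ref 5 -> HIT, frames=[7,2,5,-] (faults so far: 3)
  step 5: ref 5 -> HIT, frames=[7,2,5,-] (faults so far: 3)
  step 6: ref 3 -> FAULT, frames=[7,2,5,3] (faults so far: 4)
  step 7: ref 7 -> HIT, frames=[7,2,5,3] (faults so far: 4)
  step 8: ref 7 -> HIT, frames=[7,2,5,3] (faults so far: 4)
  step 9: ref 7 -> HIT, frames=[7,2,5,3] (faults so far: 4)
  step 10: ref 1 -> FAULT, evict 7, frames=[1,2,5,3] (faults so far: 5)
  step 11: ref 6 -> FAULT, evict 2, frames=[1,6,5,3] (faults so far: 6)
  step 12: ref 5 -> HIT, frames=[1,6,5,3] (faults so far: 6)
  FIFO total faults: 6
--- LRU ---
  step 0: ref 7 -> FAULT, frames=[7,-,-,-] (faults so far: 1)
  step 1: ref 7 -> HIT, frames=[7,-,-,-] (faults so far: 1)
  step 2: ref 2 -> FAULT, frames=[7,2,-,-] (faults so far: 2)
  step 3: ref 5 -> FAULT, frames=[7,2,5,-] (faults so far: 3)
  step 4: ref 5 -> HIT, frames=[7,2,5,-] (faults so far: 3)
  step 5: ref 5 -> HIT, frames=[7,2,5,-] (faults so far: 3)
  step 6: ref 3 -> FAULT, frames=[7,2,5,3] (faults so far: 4)
  step 7: ref 7 -> HIT, frames=[7,2,5,3] (faults so far: 4)
  step 8: ref 7 -> HIT, frames=[7,2,5,3] (faults so far: 4)
  step 9: ref 7 -> HIT, frames=[7,2,5,3] (faults so far: 4)
  step 10: ref 1 -> FAULT, evict 2, frames=[7,1,5,3] (faults so far: 5)
  step 11: ref 6 -> FAULT, evict 5, frames=[7,1,6,3] (faults so far: 6)
  step 12: ref 5 -> FAULT, evict 3, frames=[7,1,6,5] (faults so far: 7)
  LRU total faults: 7
--- Optimal ---
  step 0: ref 7 -> FAULT, frames=[7,-,-,-] (faults so far: 1)
  step 1: ref 7 -> HIT, frames=[7,-,-,-] (faults so far: 1)
  step 2: ref 2 -> FAULT, frames=[7,2,-,-] (faults so far: 2)
  step 3: ref 5 -> FAULT, frames=[7,2,5,-] (faults so far: 3)
  step 4: ref 5 -> HIT, frames=[7,2,5,-] (faults so far: 3)
  step 5: ref 5 -> HIT, frames=[7,2,5,-] (faults so far: 3)
  step 6: ref 3 -> FAULT, frames=[7,2,5,3] (faults so far: 4)
  step 7: ref 7 -> HIT, frames=[7,2,5,3] (faults so far: 4)
  step 8: ref 7 -> HIT, frames=[7,2,5,3] (faults so far: 4)
  step 9: ref 7 -> HIT, frames=[7,2,5,3] (faults so far: 4)
  step 10: ref 1 -> FAULT, evict 2, frames=[7,1,5,3] (faults so far: 5)
  step 11: ref 6 -> FAULT, evict 1, frames=[7,6,5,3] (faults so far: 6)
  step 12: ref 5 -> HIT, frames=[7,6,5,3] (faults so far: 6)
  Optimal total faults: 6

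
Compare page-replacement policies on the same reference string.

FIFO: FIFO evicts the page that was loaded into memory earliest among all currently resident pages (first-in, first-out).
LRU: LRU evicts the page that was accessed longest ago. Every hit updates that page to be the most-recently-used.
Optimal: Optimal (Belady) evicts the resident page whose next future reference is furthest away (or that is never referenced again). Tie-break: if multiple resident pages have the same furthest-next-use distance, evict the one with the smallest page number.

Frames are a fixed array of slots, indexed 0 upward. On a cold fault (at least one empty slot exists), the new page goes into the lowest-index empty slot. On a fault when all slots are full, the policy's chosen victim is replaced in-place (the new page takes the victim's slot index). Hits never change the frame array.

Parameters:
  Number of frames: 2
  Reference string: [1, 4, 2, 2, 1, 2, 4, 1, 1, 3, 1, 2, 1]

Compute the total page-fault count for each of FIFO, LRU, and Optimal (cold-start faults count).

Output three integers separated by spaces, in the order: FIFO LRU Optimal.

--- FIFO ---
  step 0: ref 1 -> FAULT, frames=[1,-] (faults so far: 1)
  step 1: ref 4 -> FAULT, frames=[1,4] (faults so far: 2)
  step 2: ref 2 -> FAULT, evict 1, frames=[2,4] (faults so far: 3)
  step 3: ref 2 -> HIT, frames=[2,4] (faults so far: 3)
  step 4: ref 1 -> FAULT, evict 4, frames=[2,1] (faults so far: 4)
  step 5: ref 2 -> HIT, frames=[2,1] (faults so far: 4)
  step 6: ref 4 -> FAULT, evict 2, frames=[4,1] (faults so far: 5)
  step 7: ref 1 -> HIT, frames=[4,1] (faults so far: 5)
  step 8: ref 1 -> HIT, frames=[4,1] (faults so far: 5)
  step 9: ref 3 -> FAULT, evict 1, frames=[4,3] (faults so far: 6)
  step 10: ref 1 -> FAULT, evict 4, frames=[1,3] (faults so far: 7)
  step 11: ref 2 -> FAULT, evict 3, frames=[1,2] (faults so far: 8)
  step 12: ref 1 -> HIT, frames=[1,2] (faults so far: 8)
  FIFO total faults: 8
--- LRU ---
  step 0: ref 1 -> FAULT, frames=[1,-] (faults so far: 1)
  step 1: ref 4 -> FAULT, frames=[1,4] (faults so far: 2)
  step 2: ref 2 -> FAULT, evict 1, frames=[2,4] (faults so far: 3)
  step 3: ref 2 -> HIT, frames=[2,4] (faults so far: 3)
  step 4: ref 1 -> FAULT, evict 4, frames=[2,1] (faults so far: 4)
  step 5: ref 2 -> HIT, frames=[2,1] (faults so far: 4)
  step 6: ref 4 -> FAULT, evict 1, frames=[2,4] (faults so far: 5)
  step 7: ref 1 -> FAULT, evict 2, frames=[1,4] (faults so far: 6)
  step 8: ref 1 -> HIT, frames=[1,4] (faults so far: 6)
  step 9: ref 3 -> FAULT, evict 4, frames=[1,3] (faults so far: 7)
  step 10: ref 1 -> HIT, frames=[1,3] (faults so far: 7)
  step 11: ref 2 -> FAULT, evict 3, frames=[1,2] (faults so far: 8)
  step 12: ref 1 -> HIT, frames=[1,2] (faults so far: 8)
  LRU total faults: 8
--- Optimal ---
  step 0: ref 1 -> FAULT, frames=[1,-] (faults so far: 1)
  step 1: ref 4 -> FAULT, frames=[1,4] (faults so far: 2)
  step 2: ref 2 -> FAULT, evict 4, frames=[1,2] (faults so far: 3)
  step 3: ref 2 -> HIT, frames=[1,2] (faults so far: 3)
  step 4: ref 1 -> HIT, frames=[1,2] (faults so far: 3)
  step 5: ref 2 -> HIT, frames=[1,2] (faults so far: 3)
  step 6: ref 4 -> FAULT, evict 2, frames=[1,4] (faults so far: 4)
  step 7: ref 1 -> HIT, frames=[1,4] (faults so far: 4)
  step 8: ref 1 -> HIT, frames=[1,4] (faults so far: 4)
  step 9: ref 3 -> FAULT, evict 4, frames=[1,3] (faults so far: 5)
  step 10: ref 1 -> HIT, frames=[1,3] (faults so far: 5)
  step 11: ref 2 -> FAULT, evict 3, frames=[1,2] (faults so far: 6)
  step 12: ref 1 -> HIT, frames=[1,2] (faults so far: 6)
  Optimal total faults: 6

Answer: 8 8 6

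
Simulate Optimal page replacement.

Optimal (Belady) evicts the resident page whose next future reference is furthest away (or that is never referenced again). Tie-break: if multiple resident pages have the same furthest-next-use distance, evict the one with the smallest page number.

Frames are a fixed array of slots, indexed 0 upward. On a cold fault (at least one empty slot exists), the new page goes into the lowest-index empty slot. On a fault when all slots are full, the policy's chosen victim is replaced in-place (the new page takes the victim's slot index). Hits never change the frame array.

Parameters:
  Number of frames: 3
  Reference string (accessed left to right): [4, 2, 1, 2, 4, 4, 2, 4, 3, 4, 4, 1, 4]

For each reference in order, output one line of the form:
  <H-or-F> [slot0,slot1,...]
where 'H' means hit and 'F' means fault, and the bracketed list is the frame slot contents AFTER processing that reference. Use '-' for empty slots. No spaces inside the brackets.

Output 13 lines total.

F [4,-,-]
F [4,2,-]
F [4,2,1]
H [4,2,1]
H [4,2,1]
H [4,2,1]
H [4,2,1]
H [4,2,1]
F [4,3,1]
H [4,3,1]
H [4,3,1]
H [4,3,1]
H [4,3,1]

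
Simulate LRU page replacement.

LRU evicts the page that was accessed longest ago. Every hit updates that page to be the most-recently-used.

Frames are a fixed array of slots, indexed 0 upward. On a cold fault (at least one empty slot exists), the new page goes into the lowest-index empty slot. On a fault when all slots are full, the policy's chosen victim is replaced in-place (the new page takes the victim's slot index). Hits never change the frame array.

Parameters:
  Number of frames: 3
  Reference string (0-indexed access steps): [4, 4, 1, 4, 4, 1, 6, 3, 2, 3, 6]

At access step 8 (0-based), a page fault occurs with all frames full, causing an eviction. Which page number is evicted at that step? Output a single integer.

Step 0: ref 4 -> FAULT, frames=[4,-,-]
Step 1: ref 4 -> HIT, frames=[4,-,-]
Step 2: ref 1 -> FAULT, frames=[4,1,-]
Step 3: ref 4 -> HIT, frames=[4,1,-]
Step 4: ref 4 -> HIT, frames=[4,1,-]
Step 5: ref 1 -> HIT, frames=[4,1,-]
Step 6: ref 6 -> FAULT, frames=[4,1,6]
Step 7: ref 3 -> FAULT, evict 4, frames=[3,1,6]
Step 8: ref 2 -> FAULT, evict 1, frames=[3,2,6]
At step 8: evicted page 1

Answer: 1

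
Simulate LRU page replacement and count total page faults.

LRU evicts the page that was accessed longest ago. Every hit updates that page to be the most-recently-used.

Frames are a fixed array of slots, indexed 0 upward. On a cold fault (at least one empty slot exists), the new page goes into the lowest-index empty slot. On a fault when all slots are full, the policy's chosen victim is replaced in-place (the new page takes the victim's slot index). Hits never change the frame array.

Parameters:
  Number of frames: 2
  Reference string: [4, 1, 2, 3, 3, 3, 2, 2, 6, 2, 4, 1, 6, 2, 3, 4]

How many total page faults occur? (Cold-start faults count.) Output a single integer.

Step 0: ref 4 → FAULT, frames=[4,-]
Step 1: ref 1 → FAULT, frames=[4,1]
Step 2: ref 2 → FAULT (evict 4), frames=[2,1]
Step 3: ref 3 → FAULT (evict 1), frames=[2,3]
Step 4: ref 3 → HIT, frames=[2,3]
Step 5: ref 3 → HIT, frames=[2,3]
Step 6: ref 2 → HIT, frames=[2,3]
Step 7: ref 2 → HIT, frames=[2,3]
Step 8: ref 6 → FAULT (evict 3), frames=[2,6]
Step 9: ref 2 → HIT, frames=[2,6]
Step 10: ref 4 → FAULT (evict 6), frames=[2,4]
Step 11: ref 1 → FAULT (evict 2), frames=[1,4]
Step 12: ref 6 → FAULT (evict 4), frames=[1,6]
Step 13: ref 2 → FAULT (evict 1), frames=[2,6]
Step 14: ref 3 → FAULT (evict 6), frames=[2,3]
Step 15: ref 4 → FAULT (evict 2), frames=[4,3]
Total faults: 11

Answer: 11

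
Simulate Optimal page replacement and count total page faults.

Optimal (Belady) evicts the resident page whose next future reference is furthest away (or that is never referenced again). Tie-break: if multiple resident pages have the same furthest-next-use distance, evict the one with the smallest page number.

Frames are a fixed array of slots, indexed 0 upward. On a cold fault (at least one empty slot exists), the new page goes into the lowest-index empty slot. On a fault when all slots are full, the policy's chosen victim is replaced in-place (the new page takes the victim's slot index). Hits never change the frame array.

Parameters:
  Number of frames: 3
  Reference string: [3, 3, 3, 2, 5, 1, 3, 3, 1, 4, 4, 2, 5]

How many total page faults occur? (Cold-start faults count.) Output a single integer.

Step 0: ref 3 → FAULT, frames=[3,-,-]
Step 1: ref 3 → HIT, frames=[3,-,-]
Step 2: ref 3 → HIT, frames=[3,-,-]
Step 3: ref 2 → FAULT, frames=[3,2,-]
Step 4: ref 5 → FAULT, frames=[3,2,5]
Step 5: ref 1 → FAULT (evict 5), frames=[3,2,1]
Step 6: ref 3 → HIT, frames=[3,2,1]
Step 7: ref 3 → HIT, frames=[3,2,1]
Step 8: ref 1 → HIT, frames=[3,2,1]
Step 9: ref 4 → FAULT (evict 1), frames=[3,2,4]
Step 10: ref 4 → HIT, frames=[3,2,4]
Step 11: ref 2 → HIT, frames=[3,2,4]
Step 12: ref 5 → FAULT (evict 2), frames=[3,5,4]
Total faults: 6

Answer: 6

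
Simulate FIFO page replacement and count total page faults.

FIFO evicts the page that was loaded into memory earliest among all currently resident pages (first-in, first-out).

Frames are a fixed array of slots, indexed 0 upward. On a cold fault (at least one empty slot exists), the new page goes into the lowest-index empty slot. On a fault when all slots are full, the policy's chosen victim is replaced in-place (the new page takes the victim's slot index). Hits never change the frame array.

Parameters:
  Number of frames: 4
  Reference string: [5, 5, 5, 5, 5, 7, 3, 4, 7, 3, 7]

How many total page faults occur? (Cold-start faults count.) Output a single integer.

Step 0: ref 5 → FAULT, frames=[5,-,-,-]
Step 1: ref 5 → HIT, frames=[5,-,-,-]
Step 2: ref 5 → HIT, frames=[5,-,-,-]
Step 3: ref 5 → HIT, frames=[5,-,-,-]
Step 4: ref 5 → HIT, frames=[5,-,-,-]
Step 5: ref 7 → FAULT, frames=[5,7,-,-]
Step 6: ref 3 → FAULT, frames=[5,7,3,-]
Step 7: ref 4 → FAULT, frames=[5,7,3,4]
Step 8: ref 7 → HIT, frames=[5,7,3,4]
Step 9: ref 3 → HIT, frames=[5,7,3,4]
Step 10: ref 7 → HIT, frames=[5,7,3,4]
Total faults: 4

Answer: 4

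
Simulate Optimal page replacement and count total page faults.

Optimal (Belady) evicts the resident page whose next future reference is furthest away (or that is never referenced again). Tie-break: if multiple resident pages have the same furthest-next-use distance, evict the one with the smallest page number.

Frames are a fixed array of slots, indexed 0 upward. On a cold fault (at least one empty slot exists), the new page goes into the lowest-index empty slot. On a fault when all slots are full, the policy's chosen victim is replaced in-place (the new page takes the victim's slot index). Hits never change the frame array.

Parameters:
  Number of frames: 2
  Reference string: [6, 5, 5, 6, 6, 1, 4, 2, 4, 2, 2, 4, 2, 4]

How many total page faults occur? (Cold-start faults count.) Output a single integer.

Answer: 5

Derivation:
Step 0: ref 6 → FAULT, frames=[6,-]
Step 1: ref 5 → FAULT, frames=[6,5]
Step 2: ref 5 → HIT, frames=[6,5]
Step 3: ref 6 → HIT, frames=[6,5]
Step 4: ref 6 → HIT, frames=[6,5]
Step 5: ref 1 → FAULT (evict 5), frames=[6,1]
Step 6: ref 4 → FAULT (evict 1), frames=[6,4]
Step 7: ref 2 → FAULT (evict 6), frames=[2,4]
Step 8: ref 4 → HIT, frames=[2,4]
Step 9: ref 2 → HIT, frames=[2,4]
Step 10: ref 2 → HIT, frames=[2,4]
Step 11: ref 4 → HIT, frames=[2,4]
Step 12: ref 2 → HIT, frames=[2,4]
Step 13: ref 4 → HIT, frames=[2,4]
Total faults: 5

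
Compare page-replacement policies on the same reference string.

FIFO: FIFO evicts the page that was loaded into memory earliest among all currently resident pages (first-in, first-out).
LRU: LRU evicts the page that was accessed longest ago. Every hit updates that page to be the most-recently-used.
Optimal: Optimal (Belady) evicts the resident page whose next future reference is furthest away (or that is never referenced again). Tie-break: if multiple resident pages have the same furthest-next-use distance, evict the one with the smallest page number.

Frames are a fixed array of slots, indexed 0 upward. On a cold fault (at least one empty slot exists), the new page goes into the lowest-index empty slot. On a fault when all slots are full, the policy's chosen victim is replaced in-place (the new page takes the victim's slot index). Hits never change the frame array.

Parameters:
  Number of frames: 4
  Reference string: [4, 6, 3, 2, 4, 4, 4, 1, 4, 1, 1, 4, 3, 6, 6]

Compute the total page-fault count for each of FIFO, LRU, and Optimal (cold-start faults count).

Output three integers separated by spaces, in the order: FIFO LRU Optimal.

Answer: 7 6 5

Derivation:
--- FIFO ---
  step 0: ref 4 -> FAULT, frames=[4,-,-,-] (faults so far: 1)
  step 1: ref 6 -> FAULT, frames=[4,6,-,-] (faults so far: 2)
  step 2: ref 3 -> FAULT, frames=[4,6,3,-] (faults so far: 3)
  step 3: ref 2 -> FAULT, frames=[4,6,3,2] (faults so far: 4)
  step 4: ref 4 -> HIT, frames=[4,6,3,2] (faults so far: 4)
  step 5: ref 4 -> HIT, frames=[4,6,3,2] (faults so far: 4)
  step 6: ref 4 -> HIT, frames=[4,6,3,2] (faults so far: 4)
  step 7: ref 1 -> FAULT, evict 4, frames=[1,6,3,2] (faults so far: 5)
  step 8: ref 4 -> FAULT, evict 6, frames=[1,4,3,2] (faults so far: 6)
  step 9: ref 1 -> HIT, frames=[1,4,3,2] (faults so far: 6)
  step 10: ref 1 -> HIT, frames=[1,4,3,2] (faults so far: 6)
  step 11: ref 4 -> HIT, frames=[1,4,3,2] (faults so far: 6)
  step 12: ref 3 -> HIT, frames=[1,4,3,2] (faults so far: 6)
  step 13: ref 6 -> FAULT, evict 3, frames=[1,4,6,2] (faults so far: 7)
  step 14: ref 6 -> HIT, frames=[1,4,6,2] (faults so far: 7)
  FIFO total faults: 7
--- LRU ---
  step 0: ref 4 -> FAULT, frames=[4,-,-,-] (faults so far: 1)
  step 1: ref 6 -> FAULT, frames=[4,6,-,-] (faults so far: 2)
  step 2: ref 3 -> FAULT, frames=[4,6,3,-] (faults so far: 3)
  step 3: ref 2 -> FAULT, frames=[4,6,3,2] (faults so far: 4)
  step 4: ref 4 -> HIT, frames=[4,6,3,2] (faults so far: 4)
  step 5: ref 4 -> HIT, frames=[4,6,3,2] (faults so far: 4)
  step 6: ref 4 -> HIT, frames=[4,6,3,2] (faults so far: 4)
  step 7: ref 1 -> FAULT, evict 6, frames=[4,1,3,2] (faults so far: 5)
  step 8: ref 4 -> HIT, frames=[4,1,3,2] (faults so far: 5)
  step 9: ref 1 -> HIT, frames=[4,1,3,2] (faults so far: 5)
  step 10: ref 1 -> HIT, frames=[4,1,3,2] (faults so far: 5)
  step 11: ref 4 -> HIT, frames=[4,1,3,2] (faults so far: 5)
  step 12: ref 3 -> HIT, frames=[4,1,3,2] (faults so far: 5)
  step 13: ref 6 -> FAULT, evict 2, frames=[4,1,3,6] (faults so far: 6)
  step 14: ref 6 -> HIT, frames=[4,1,3,6] (faults so far: 6)
  LRU total faults: 6
--- Optimal ---
  step 0: ref 4 -> FAULT, frames=[4,-,-,-] (faults so far: 1)
  step 1: ref 6 -> FAULT, frames=[4,6,-,-] (faults so far: 2)
  step 2: ref 3 -> FAULT, frames=[4,6,3,-] (faults so far: 3)
  step 3: ref 2 -> FAULT, frames=[4,6,3,2] (faults so far: 4)
  step 4: ref 4 -> HIT, frames=[4,6,3,2] (faults so far: 4)
  step 5: ref 4 -> HIT, frames=[4,6,3,2] (faults so far: 4)
  step 6: ref 4 -> HIT, frames=[4,6,3,2] (faults so far: 4)
  step 7: ref 1 -> FAULT, evict 2, frames=[4,6,3,1] (faults so far: 5)
  step 8: ref 4 -> HIT, frames=[4,6,3,1] (faults so far: 5)
  step 9: ref 1 -> HIT, frames=[4,6,3,1] (faults so far: 5)
  step 10: ref 1 -> HIT, frames=[4,6,3,1] (faults so far: 5)
  step 11: ref 4 -> HIT, frames=[4,6,3,1] (faults so far: 5)
  step 12: ref 3 -> HIT, frames=[4,6,3,1] (faults so far: 5)
  step 13: ref 6 -> HIT, frames=[4,6,3,1] (faults so far: 5)
  step 14: ref 6 -> HIT, frames=[4,6,3,1] (faults so far: 5)
  Optimal total faults: 5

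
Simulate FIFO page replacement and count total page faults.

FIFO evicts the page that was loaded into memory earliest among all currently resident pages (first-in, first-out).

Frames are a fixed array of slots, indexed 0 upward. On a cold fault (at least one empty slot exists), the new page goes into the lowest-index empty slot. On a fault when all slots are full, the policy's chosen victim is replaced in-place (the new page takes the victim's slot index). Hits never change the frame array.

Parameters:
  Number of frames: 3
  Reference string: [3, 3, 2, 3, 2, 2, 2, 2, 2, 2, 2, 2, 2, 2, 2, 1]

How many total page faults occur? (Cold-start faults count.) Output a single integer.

Step 0: ref 3 → FAULT, frames=[3,-,-]
Step 1: ref 3 → HIT, frames=[3,-,-]
Step 2: ref 2 → FAULT, frames=[3,2,-]
Step 3: ref 3 → HIT, frames=[3,2,-]
Step 4: ref 2 → HIT, frames=[3,2,-]
Step 5: ref 2 → HIT, frames=[3,2,-]
Step 6: ref 2 → HIT, frames=[3,2,-]
Step 7: ref 2 → HIT, frames=[3,2,-]
Step 8: ref 2 → HIT, frames=[3,2,-]
Step 9: ref 2 → HIT, frames=[3,2,-]
Step 10: ref 2 → HIT, frames=[3,2,-]
Step 11: ref 2 → HIT, frames=[3,2,-]
Step 12: ref 2 → HIT, frames=[3,2,-]
Step 13: ref 2 → HIT, frames=[3,2,-]
Step 14: ref 2 → HIT, frames=[3,2,-]
Step 15: ref 1 → FAULT, frames=[3,2,1]
Total faults: 3

Answer: 3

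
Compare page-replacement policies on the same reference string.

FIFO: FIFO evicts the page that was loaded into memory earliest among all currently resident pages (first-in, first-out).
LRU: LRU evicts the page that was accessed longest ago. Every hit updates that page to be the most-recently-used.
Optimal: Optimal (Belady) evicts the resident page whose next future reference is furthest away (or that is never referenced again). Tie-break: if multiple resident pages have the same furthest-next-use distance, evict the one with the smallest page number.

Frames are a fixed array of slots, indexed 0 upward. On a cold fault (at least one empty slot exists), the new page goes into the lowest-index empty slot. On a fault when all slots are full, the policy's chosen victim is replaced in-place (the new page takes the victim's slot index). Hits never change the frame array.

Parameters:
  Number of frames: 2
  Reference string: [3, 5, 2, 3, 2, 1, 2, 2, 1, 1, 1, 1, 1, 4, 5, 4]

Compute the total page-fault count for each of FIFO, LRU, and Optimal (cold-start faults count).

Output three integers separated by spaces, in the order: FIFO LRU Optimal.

Answer: 8 7 6

Derivation:
--- FIFO ---
  step 0: ref 3 -> FAULT, frames=[3,-] (faults so far: 1)
  step 1: ref 5 -> FAULT, frames=[3,5] (faults so far: 2)
  step 2: ref 2 -> FAULT, evict 3, frames=[2,5] (faults so far: 3)
  step 3: ref 3 -> FAULT, evict 5, frames=[2,3] (faults so far: 4)
  step 4: ref 2 -> HIT, frames=[2,3] (faults so far: 4)
  step 5: ref 1 -> FAULT, evict 2, frames=[1,3] (faults so far: 5)
  step 6: ref 2 -> FAULT, evict 3, frames=[1,2] (faults so far: 6)
  step 7: ref 2 -> HIT, frames=[1,2] (faults so far: 6)
  step 8: ref 1 -> HIT, frames=[1,2] (faults so far: 6)
  step 9: ref 1 -> HIT, frames=[1,2] (faults so far: 6)
  step 10: ref 1 -> HIT, frames=[1,2] (faults so far: 6)
  step 11: ref 1 -> HIT, frames=[1,2] (faults so far: 6)
  step 12: ref 1 -> HIT, frames=[1,2] (faults so far: 6)
  step 13: ref 4 -> FAULT, evict 1, frames=[4,2] (faults so far: 7)
  step 14: ref 5 -> FAULT, evict 2, frames=[4,5] (faults so far: 8)
  step 15: ref 4 -> HIT, frames=[4,5] (faults so far: 8)
  FIFO total faults: 8
--- LRU ---
  step 0: ref 3 -> FAULT, frames=[3,-] (faults so far: 1)
  step 1: ref 5 -> FAULT, frames=[3,5] (faults so far: 2)
  step 2: ref 2 -> FAULT, evict 3, frames=[2,5] (faults so far: 3)
  step 3: ref 3 -> FAULT, evict 5, frames=[2,3] (faults so far: 4)
  step 4: ref 2 -> HIT, frames=[2,3] (faults so far: 4)
  step 5: ref 1 -> FAULT, evict 3, frames=[2,1] (faults so far: 5)
  step 6: ref 2 -> HIT, frames=[2,1] (faults so far: 5)
  step 7: ref 2 -> HIT, frames=[2,1] (faults so far: 5)
  step 8: ref 1 -> HIT, frames=[2,1] (faults so far: 5)
  step 9: ref 1 -> HIT, frames=[2,1] (faults so far: 5)
  step 10: ref 1 -> HIT, frames=[2,1] (faults so far: 5)
  step 11: ref 1 -> HIT, frames=[2,1] (faults so far: 5)
  step 12: ref 1 -> HIT, frames=[2,1] (faults so far: 5)
  step 13: ref 4 -> FAULT, evict 2, frames=[4,1] (faults so far: 6)
  step 14: ref 5 -> FAULT, evict 1, frames=[4,5] (faults so far: 7)
  step 15: ref 4 -> HIT, frames=[4,5] (faults so far: 7)
  LRU total faults: 7
--- Optimal ---
  step 0: ref 3 -> FAULT, frames=[3,-] (faults so far: 1)
  step 1: ref 5 -> FAULT, frames=[3,5] (faults so far: 2)
  step 2: ref 2 -> FAULT, evict 5, frames=[3,2] (faults so far: 3)
  step 3: ref 3 -> HIT, frames=[3,2] (faults so far: 3)
  step 4: ref 2 -> HIT, frames=[3,2] (faults so far: 3)
  step 5: ref 1 -> FAULT, evict 3, frames=[1,2] (faults so far: 4)
  step 6: ref 2 -> HIT, frames=[1,2] (faults so far: 4)
  step 7: ref 2 -> HIT, frames=[1,2] (faults so far: 4)
  step 8: ref 1 -> HIT, frames=[1,2] (faults so far: 4)
  step 9: ref 1 -> HIT, frames=[1,2] (faults so far: 4)
  step 10: ref 1 -> HIT, frames=[1,2] (faults so far: 4)
  step 11: ref 1 -> HIT, frames=[1,2] (faults so far: 4)
  step 12: ref 1 -> HIT, frames=[1,2] (faults so far: 4)
  step 13: ref 4 -> FAULT, evict 1, frames=[4,2] (faults so far: 5)
  step 14: ref 5 -> FAULT, evict 2, frames=[4,5] (faults so far: 6)
  step 15: ref 4 -> HIT, frames=[4,5] (faults so far: 6)
  Optimal total faults: 6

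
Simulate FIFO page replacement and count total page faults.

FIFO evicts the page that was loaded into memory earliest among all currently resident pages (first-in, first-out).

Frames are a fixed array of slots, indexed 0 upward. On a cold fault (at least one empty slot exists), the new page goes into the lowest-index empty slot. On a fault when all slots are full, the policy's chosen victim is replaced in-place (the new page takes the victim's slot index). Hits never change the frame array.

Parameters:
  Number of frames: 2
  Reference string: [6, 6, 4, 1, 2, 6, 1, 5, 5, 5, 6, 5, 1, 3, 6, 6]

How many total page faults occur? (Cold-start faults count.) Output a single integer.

Answer: 11

Derivation:
Step 0: ref 6 → FAULT, frames=[6,-]
Step 1: ref 6 → HIT, frames=[6,-]
Step 2: ref 4 → FAULT, frames=[6,4]
Step 3: ref 1 → FAULT (evict 6), frames=[1,4]
Step 4: ref 2 → FAULT (evict 4), frames=[1,2]
Step 5: ref 6 → FAULT (evict 1), frames=[6,2]
Step 6: ref 1 → FAULT (evict 2), frames=[6,1]
Step 7: ref 5 → FAULT (evict 6), frames=[5,1]
Step 8: ref 5 → HIT, frames=[5,1]
Step 9: ref 5 → HIT, frames=[5,1]
Step 10: ref 6 → FAULT (evict 1), frames=[5,6]
Step 11: ref 5 → HIT, frames=[5,6]
Step 12: ref 1 → FAULT (evict 5), frames=[1,6]
Step 13: ref 3 → FAULT (evict 6), frames=[1,3]
Step 14: ref 6 → FAULT (evict 1), frames=[6,3]
Step 15: ref 6 → HIT, frames=[6,3]
Total faults: 11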